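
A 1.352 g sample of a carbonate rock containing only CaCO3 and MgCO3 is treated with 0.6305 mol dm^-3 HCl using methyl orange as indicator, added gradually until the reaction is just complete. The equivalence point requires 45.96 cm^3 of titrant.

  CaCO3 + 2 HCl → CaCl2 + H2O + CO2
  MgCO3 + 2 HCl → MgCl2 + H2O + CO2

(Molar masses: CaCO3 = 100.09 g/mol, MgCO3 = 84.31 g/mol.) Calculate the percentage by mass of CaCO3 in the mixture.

61.20 %

n(HCl) = 0.04596 × 0.6305 = 0.02898 mol
Let x = n(CaCO3), y = n(MgCO3).
Titrant: 2x + 2y = 0.02898;  mass: 100.09x + 84.31y = 1.352
Solving, x = 8.266 × 10^-3 mol, y = 6.223 × 10^-3 mol
mass of CaCO3 = 8.266 × 10^-3 × 100.09 = 0.8274 g
% CaCO3 = 0.8274 / 1.352 × 100 = 61.20 %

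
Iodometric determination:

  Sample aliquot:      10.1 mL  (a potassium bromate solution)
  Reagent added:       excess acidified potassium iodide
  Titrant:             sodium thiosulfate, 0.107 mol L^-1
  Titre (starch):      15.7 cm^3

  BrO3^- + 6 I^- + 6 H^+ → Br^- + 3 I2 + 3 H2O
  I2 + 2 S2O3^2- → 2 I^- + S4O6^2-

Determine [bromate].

0.0277 mol/L

n(S2O3^2-) = 0.0157 × 0.107 = 1.68 × 10^-3 mol
n(I2) = n(S2O3^2-)/2 = 8.40 × 10^-4 mol
From the 1:3 ratio, n(BrO3^-) in the aliquot = 1/3 × 8.40 × 10^-4 = 2.80 × 10^-4 mol
[BrO3^-] = 2.80 × 10^-4 / 0.0101 = 0.0277 mol/L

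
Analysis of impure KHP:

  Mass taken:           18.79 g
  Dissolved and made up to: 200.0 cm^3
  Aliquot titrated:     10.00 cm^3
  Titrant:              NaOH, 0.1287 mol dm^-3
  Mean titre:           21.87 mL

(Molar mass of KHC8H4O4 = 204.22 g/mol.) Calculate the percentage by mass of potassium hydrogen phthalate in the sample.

61.18 %

KHC8H4O4 + NaOH → KNaC8H4O4 + H2O
n(NaOH) per titration = 0.02187 × 0.1287 = 2.815 × 10^-3 mol
n(KHC8H4O4) in each aliquot = 2.815 × 10^-3 mol (1:1 ratio)
n(KHC8H4O4) in the whole flask = 2.815 × 10^-3 × 200.0/10.00 = 0.05629 mol
mass of KHC8H4O4 = 0.05629 × 204.22 = 11.50 g
% KHC8H4O4 = 11.50 / 18.79 × 100 = 61.18 %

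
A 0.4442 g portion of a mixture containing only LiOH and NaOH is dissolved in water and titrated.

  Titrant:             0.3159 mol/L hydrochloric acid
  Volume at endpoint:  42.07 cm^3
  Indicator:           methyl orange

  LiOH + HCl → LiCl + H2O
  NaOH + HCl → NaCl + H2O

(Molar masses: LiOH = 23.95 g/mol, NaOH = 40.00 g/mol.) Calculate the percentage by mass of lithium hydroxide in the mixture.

n(HCl) = 0.04207 × 0.3159 = 0.01329 mol
Let x = n(LiOH), y = n(NaOH).
Titrant: 1x + 1y = 0.01329;  mass: 23.95x + 40.00y = 0.4442
Solving, x = 5.445 × 10^-3 mol, y = 7.845 × 10^-3 mol
mass of LiOH = 5.445 × 10^-3 × 23.95 = 0.1304 g
% LiOH = 0.1304 / 0.4442 × 100 = 29.36 %

29.36 %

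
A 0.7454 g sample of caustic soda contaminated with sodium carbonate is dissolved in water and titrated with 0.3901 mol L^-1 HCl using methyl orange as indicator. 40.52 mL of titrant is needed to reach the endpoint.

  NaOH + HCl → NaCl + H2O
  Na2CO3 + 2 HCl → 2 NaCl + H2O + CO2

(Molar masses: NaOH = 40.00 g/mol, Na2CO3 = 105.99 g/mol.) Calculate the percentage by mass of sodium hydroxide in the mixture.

38.11 %

n(HCl) = 0.04052 × 0.3901 = 0.01581 mol
Let x = n(NaOH), y = n(Na2CO3).
Titrant: 1x + 2y = 0.01581;  mass: 40.00x + 105.99y = 0.7454
Solving, x = 7.102 × 10^-3 mol, y = 4.353 × 10^-3 mol
mass of NaOH = 7.102 × 10^-3 × 40.00 = 0.2841 g
% NaOH = 0.2841 / 0.7454 × 100 = 38.11 %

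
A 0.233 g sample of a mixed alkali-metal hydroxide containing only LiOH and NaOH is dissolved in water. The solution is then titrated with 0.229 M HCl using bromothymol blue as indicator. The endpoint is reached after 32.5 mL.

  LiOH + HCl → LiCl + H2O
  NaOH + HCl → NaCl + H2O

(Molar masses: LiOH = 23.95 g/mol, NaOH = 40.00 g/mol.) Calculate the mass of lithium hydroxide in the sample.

0.0965 g

n(HCl) = 0.0325 × 0.229 = 7.44 × 10^-3 mol
Let x = n(LiOH), y = n(NaOH).
Titrant: 1x + 1y = 7.44 × 10^-3;  mass: 23.95x + 40.00y = 0.233
Solving, x = 4.03 × 10^-3 mol, y = 3.41 × 10^-3 mol
mass of LiOH = 4.03 × 10^-3 × 23.95 = 0.0965 g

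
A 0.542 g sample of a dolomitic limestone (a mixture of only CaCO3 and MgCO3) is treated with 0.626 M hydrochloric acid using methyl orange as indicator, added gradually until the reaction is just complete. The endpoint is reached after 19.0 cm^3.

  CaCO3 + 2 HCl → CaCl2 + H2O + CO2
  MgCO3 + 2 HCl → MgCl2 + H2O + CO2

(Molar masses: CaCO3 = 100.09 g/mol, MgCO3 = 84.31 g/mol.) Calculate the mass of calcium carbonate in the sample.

0.258 g

n(HCl) = 0.0190 × 0.626 = 0.0119 mol
Let x = n(CaCO3), y = n(MgCO3).
Titrant: 2x + 2y = 0.0119;  mass: 100.09x + 84.31y = 0.542
Solving, x = 2.57 × 10^-3 mol, y = 3.37 × 10^-3 mol
mass of CaCO3 = 2.57 × 10^-3 × 100.09 = 0.258 g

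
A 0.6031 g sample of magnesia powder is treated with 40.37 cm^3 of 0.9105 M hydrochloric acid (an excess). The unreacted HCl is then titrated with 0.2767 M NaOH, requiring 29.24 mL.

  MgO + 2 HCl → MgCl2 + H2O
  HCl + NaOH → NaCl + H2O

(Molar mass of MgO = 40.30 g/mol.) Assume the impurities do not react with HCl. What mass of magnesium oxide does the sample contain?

n(HCl) added = 0.04037 × 0.9105 = 0.03676 mol
n(NaOH) used in back-titration = 0.02924 × 0.2767 = 8.091 × 10^-3 mol
n(HCl) left over = 8.091 × 10^-3 mol (1:1 ratio)
n(HCl) consumed by analyte = 0.03676 − 8.091 × 10^-3 = 0.02867 mol
From the 1:2 ratio, n(MgO) = 1/2 × 0.02867 = 0.01433 mol
mass of MgO = 0.01433 × 40.30 = 0.5776 g

0.5776 g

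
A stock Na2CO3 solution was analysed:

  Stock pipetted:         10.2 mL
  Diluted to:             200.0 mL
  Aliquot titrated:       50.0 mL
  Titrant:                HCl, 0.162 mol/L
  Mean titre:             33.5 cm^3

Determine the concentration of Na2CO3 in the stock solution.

1.06 mol/L

Na2CO3 + 2 HCl → 2 NaCl + H2O + CO2
n(HCl) = 0.0335 × 0.162 = 5.43 × 10^-3 mol
From the 1:2 ratio, n(Na2CO3) in the aliquot = 1/2 × 5.43 × 10^-3 = 2.71 × 10^-3 mol
[Na2CO3]_dilute = 2.71 × 10^-3 / 0.0500 = 0.0543 mol/L
Dilution factor = 200.0 / 10.2 = 19.61
[Na2CO3]_stock = 0.0543 × 19.61 = 1.06 mol/L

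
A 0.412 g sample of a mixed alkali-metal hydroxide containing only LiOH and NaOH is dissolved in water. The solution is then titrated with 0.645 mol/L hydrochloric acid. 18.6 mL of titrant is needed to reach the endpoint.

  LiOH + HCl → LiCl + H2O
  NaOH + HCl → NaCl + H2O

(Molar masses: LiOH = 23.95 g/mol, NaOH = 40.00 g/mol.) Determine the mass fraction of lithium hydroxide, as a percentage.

24.6 %

n(HCl) = 0.0186 × 0.645 = 0.0120 mol
Let x = n(LiOH), y = n(NaOH).
Titrant: 1x + 1y = 0.0120;  mass: 23.95x + 40.00y = 0.412
Solving, x = 4.23 × 10^-3 mol, y = 7.77 × 10^-3 mol
mass of LiOH = 4.23 × 10^-3 × 23.95 = 0.101 g
% LiOH = 0.101 / 0.412 × 100 = 24.6 %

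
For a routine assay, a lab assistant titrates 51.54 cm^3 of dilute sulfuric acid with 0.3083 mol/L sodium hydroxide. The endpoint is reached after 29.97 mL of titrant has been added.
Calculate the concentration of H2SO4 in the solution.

H2SO4 + 2 NaOH → Na2SO4 + 2 H2O
n(NaOH) = 0.02997 L × 0.3083 mol/L = 9.240 × 10^-3 mol
From the 1:2 mole ratio, n(H2SO4) = 1/2 × 9.240 × 10^-3 = 4.620 × 10^-3 mol
[H2SO4] = 4.620 × 10^-3 mol / 0.05154 L = 0.08964 mol/L

0.08964 mol/L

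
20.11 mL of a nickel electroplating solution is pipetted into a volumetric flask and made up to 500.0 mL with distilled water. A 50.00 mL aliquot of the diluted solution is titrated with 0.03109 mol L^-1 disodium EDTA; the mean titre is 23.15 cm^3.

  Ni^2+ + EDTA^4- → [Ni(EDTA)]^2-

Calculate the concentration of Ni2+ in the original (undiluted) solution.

n(EDTA) = 0.02315 × 0.03109 = 7.197 × 10^-4 mol
n(Ni2+) in the aliquot = 7.197 × 10^-4 mol (1:1 ratio)
[Ni2+]_dilute = 7.197 × 10^-4 / 0.05000 = 0.01439 mol/L
Dilution factor = 500.0 / 20.11 = 24.86
[Ni2+]_stock = 0.01439 × 24.86 = 0.3579 mol/L

0.3579 mol/L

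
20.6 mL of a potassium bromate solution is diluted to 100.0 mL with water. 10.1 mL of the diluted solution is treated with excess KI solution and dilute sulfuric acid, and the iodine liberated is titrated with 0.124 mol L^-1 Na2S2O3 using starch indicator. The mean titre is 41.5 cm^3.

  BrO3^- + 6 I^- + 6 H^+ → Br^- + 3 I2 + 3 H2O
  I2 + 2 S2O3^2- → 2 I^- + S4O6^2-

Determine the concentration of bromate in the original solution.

0.412 mol/L

n(S2O3^2-) = 0.0415 × 0.124 = 5.15 × 10^-3 mol
n(I2) = n(S2O3^2-)/2 = 2.57 × 10^-3 mol
From the 1:3 ratio, n(BrO3^-) in the aliquot = 1/3 × 2.57 × 10^-3 = 8.58 × 10^-4 mol
[BrO3^-]_dilute = 8.58 × 10^-4 / 0.0101 = 0.0849 mol/L
[BrO3^-]_original = 0.0849 × 100.0/20.6 = 0.412 mol/L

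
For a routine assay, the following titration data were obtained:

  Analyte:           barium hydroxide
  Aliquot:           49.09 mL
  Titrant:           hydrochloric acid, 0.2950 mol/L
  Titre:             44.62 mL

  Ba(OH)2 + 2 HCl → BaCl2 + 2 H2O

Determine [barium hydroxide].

n(HCl) = 0.04462 L × 0.2950 mol/L = 0.01316 mol
From the 1:2 mole ratio, n(Ba(OH)2) = 1/2 × 0.01316 = 6.581 × 10^-3 mol
[Ba(OH)2] = 6.581 × 10^-3 mol / 0.04909 L = 0.1341 mol/L

0.1341 mol/L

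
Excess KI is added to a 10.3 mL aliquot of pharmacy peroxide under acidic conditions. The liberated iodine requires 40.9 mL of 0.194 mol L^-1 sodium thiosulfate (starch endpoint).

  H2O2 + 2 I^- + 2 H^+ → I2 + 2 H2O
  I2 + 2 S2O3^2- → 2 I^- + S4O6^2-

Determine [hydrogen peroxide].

0.385 mol/L

n(S2O3^2-) = 0.0409 × 0.194 = 7.93 × 10^-3 mol
n(I2) = n(S2O3^2-)/2 = 3.97 × 10^-3 mol
n(H2O2) in the aliquot = 3.97 × 10^-3 mol (1:1 ratio)
[H2O2] = 3.97 × 10^-3 / 0.0103 = 0.385 mol/L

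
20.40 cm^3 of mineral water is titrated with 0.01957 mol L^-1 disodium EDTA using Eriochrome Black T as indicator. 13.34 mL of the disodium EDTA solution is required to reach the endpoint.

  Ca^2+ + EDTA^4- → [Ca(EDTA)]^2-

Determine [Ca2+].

n(EDTA) = 0.01334 L × 0.01957 mol/L = 2.611 × 10^-4 mol
n(Ca2+) = 2.611 × 10^-4 mol (1:1 mole ratio)
[Ca2+] = 2.611 × 10^-4 mol / 0.02040 L = 0.01280 mol/L

0.01280 mol/L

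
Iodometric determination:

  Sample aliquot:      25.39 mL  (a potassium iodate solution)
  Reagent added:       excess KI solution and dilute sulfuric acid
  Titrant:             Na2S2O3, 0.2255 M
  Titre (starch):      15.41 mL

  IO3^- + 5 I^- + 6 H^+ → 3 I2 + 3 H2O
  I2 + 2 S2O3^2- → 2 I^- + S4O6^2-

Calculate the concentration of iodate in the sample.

0.02281 M

n(S2O3^2-) = 0.01541 × 0.2255 = 3.475 × 10^-3 mol
n(I2) = n(S2O3^2-)/2 = 1.737 × 10^-3 mol
From the 1:3 ratio, n(IO3^-) in the aliquot = 1/3 × 1.737 × 10^-3 = 5.792 × 10^-4 mol
[IO3^-] = 5.792 × 10^-4 / 0.02539 = 0.02281 mol/L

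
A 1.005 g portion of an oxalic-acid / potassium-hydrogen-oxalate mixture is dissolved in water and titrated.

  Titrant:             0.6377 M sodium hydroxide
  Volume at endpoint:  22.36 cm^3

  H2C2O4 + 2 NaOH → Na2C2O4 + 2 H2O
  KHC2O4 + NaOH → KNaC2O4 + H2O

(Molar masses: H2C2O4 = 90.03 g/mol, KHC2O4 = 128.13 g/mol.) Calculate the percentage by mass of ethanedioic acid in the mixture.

n(NaOH) = 0.02236 × 0.6377 = 0.01426 mol
Let x = n(H2C2O4), y = n(KHC2O4).
Titrant: 2x + 1y = 0.01426;  mass: 90.03x + 128.13y = 1.005
Solving, x = 4.945 × 10^-3 mol, y = 4.369 × 10^-3 mol
mass of H2C2O4 = 4.945 × 10^-3 × 90.03 = 0.4452 g
% H2C2O4 = 0.4452 / 1.005 × 100 = 44.30 %

44.30 %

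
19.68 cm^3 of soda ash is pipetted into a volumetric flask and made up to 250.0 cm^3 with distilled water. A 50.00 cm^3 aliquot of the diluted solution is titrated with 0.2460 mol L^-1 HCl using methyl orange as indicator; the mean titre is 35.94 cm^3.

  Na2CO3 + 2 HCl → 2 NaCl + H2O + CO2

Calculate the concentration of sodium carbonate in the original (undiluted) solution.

n(HCl) = 0.03594 × 0.2460 = 8.841 × 10^-3 mol
From the 1:2 ratio, n(Na2CO3) in the aliquot = 1/2 × 8.841 × 10^-3 = 4.421 × 10^-3 mol
[Na2CO3]_dilute = 4.421 × 10^-3 / 0.05000 = 0.08841 mol/L
Dilution factor = 250.0 / 19.68 = 12.70
[Na2CO3]_stock = 0.08841 × 12.70 = 1.123 mol/L

1.123 mol/L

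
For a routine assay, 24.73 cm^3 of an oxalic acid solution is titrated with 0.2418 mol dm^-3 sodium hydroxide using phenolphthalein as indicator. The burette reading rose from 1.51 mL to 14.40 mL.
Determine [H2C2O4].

H2C2O4 + 2 NaOH → Na2C2O4 + 2 H2O
n(NaOH) = 0.01289 L × 0.2418 mol/L = 3.117 × 10^-3 mol
From the 1:2 mole ratio, n(H2C2O4) = 1/2 × 3.117 × 10^-3 = 1.558 × 10^-3 mol
[H2C2O4] = 1.558 × 10^-3 mol / 0.02473 L = 0.06302 mol/L

0.06302 mol/L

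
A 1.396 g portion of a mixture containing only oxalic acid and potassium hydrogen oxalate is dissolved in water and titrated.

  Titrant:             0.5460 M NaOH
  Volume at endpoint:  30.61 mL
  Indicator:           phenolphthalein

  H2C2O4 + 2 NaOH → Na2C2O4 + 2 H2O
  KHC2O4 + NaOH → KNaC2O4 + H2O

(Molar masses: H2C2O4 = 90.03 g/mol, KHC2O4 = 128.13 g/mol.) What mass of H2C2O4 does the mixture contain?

0.4037 g

n(NaOH) = 0.03061 × 0.5460 = 0.01671 mol
Let x = n(H2C2O4), y = n(KHC2O4).
Titrant: 2x + 1y = 0.01671;  mass: 90.03x + 128.13y = 1.396
Solving, x = 4.484 × 10^-3 mol, y = 7.744 × 10^-3 mol
mass of H2C2O4 = 4.484 × 10^-3 × 90.03 = 0.4037 g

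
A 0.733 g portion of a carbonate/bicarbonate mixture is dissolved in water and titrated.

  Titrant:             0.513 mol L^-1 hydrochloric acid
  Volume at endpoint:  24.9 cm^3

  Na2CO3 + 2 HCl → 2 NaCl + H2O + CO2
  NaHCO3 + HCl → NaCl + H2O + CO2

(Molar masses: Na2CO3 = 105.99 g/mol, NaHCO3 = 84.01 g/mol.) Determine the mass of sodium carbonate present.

0.581 g

n(HCl) = 0.0249 × 0.513 = 0.0128 mol
Let x = n(Na2CO3), y = n(NaHCO3).
Titrant: 2x + 1y = 0.0128;  mass: 105.99x + 84.01y = 0.733
Solving, x = 5.48 × 10^-3 mol, y = 1.81 × 10^-3 mol
mass of Na2CO3 = 5.48 × 10^-3 × 105.99 = 0.581 g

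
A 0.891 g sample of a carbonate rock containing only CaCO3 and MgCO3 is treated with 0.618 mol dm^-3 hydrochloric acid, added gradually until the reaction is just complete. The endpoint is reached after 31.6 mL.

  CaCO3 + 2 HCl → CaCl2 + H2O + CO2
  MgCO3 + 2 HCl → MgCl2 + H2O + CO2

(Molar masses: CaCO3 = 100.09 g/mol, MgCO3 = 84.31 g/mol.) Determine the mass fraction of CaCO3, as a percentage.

48.2 %

n(HCl) = 0.0316 × 0.618 = 0.0195 mol
Let x = n(CaCO3), y = n(MgCO3).
Titrant: 2x + 2y = 0.0195;  mass: 100.09x + 84.31y = 0.891
Solving, x = 4.29 × 10^-3 mol, y = 5.47 × 10^-3 mol
mass of CaCO3 = 4.29 × 10^-3 × 100.09 = 0.430 g
% CaCO3 = 0.430 / 0.891 × 100 = 48.2 %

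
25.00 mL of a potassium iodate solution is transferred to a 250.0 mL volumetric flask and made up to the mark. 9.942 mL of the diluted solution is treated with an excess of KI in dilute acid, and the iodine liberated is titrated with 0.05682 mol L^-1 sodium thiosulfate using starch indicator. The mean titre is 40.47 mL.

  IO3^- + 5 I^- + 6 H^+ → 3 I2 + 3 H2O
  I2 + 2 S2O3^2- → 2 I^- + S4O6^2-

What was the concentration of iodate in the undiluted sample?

0.3855 mol/L

n(S2O3^2-) = 0.04047 × 0.05682 = 2.300 × 10^-3 mol
n(I2) = n(S2O3^2-)/2 = 1.150 × 10^-3 mol
From the 1:3 ratio, n(IO3^-) in the aliquot = 1/3 × 1.150 × 10^-3 = 3.833 × 10^-4 mol
[IO3^-]_dilute = 3.833 × 10^-4 / 0.009942 = 0.03855 mol/L
[IO3^-]_original = 0.03855 × 250.0/25.00 = 0.3855 mol/L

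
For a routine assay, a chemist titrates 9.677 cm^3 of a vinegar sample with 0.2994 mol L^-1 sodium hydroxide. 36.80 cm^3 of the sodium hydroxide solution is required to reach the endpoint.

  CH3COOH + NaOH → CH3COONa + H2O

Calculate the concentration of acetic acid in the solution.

1.139 mol/L

n(NaOH) = 0.03680 L × 0.2994 mol/L = 0.01102 mol
n(CH3COOH) = 0.01102 mol (1:1 mole ratio)
[CH3COOH] = 0.01102 mol / 0.009677 L = 1.139 mol/L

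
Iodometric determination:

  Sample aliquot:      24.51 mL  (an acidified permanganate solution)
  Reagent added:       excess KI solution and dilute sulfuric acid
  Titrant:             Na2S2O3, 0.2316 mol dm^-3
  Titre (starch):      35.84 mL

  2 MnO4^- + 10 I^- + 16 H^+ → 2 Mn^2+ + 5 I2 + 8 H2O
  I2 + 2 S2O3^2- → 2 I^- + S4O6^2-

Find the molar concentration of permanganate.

0.06773 mol/L

n(S2O3^2-) = 0.03584 × 0.2316 = 8.301 × 10^-3 mol
n(I2) = n(S2O3^2-)/2 = 4.150 × 10^-3 mol
From the 2:5 ratio, n(MnO4^-) in the aliquot = 2/5 × 4.150 × 10^-3 = 1.660 × 10^-3 mol
[MnO4^-] = 1.660 × 10^-3 / 0.02451 = 0.06773 mol/L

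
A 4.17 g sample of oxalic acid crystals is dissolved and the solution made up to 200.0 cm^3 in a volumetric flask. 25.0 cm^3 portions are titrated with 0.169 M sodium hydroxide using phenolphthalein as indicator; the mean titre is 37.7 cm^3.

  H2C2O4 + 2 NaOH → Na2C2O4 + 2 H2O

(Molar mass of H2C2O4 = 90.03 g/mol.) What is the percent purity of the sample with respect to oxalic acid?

55.0 %

n(NaOH) per titration = 0.0377 × 0.169 = 6.37 × 10^-3 mol
From the 1:2 ratio, n(H2C2O4) in each aliquot = 1/2 × 6.37 × 10^-3 = 3.19 × 10^-3 mol
n(H2C2O4) in the whole flask = 3.19 × 10^-3 × 200.0/25.0 = 0.0255 mol
mass of H2C2O4 = 0.0255 × 90.03 = 2.29 g
% H2C2O4 = 2.29 / 4.17 × 100 = 55.0 %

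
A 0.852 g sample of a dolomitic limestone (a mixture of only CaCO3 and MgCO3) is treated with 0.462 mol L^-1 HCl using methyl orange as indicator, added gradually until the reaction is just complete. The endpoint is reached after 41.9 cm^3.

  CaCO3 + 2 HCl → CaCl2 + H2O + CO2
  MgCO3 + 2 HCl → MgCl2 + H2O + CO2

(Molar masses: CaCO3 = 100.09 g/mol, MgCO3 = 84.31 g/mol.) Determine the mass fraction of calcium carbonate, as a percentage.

n(HCl) = 0.0419 × 0.462 = 0.0194 mol
Let x = n(CaCO3), y = n(MgCO3).
Titrant: 2x + 2y = 0.0194;  mass: 100.09x + 84.31y = 0.852
Solving, x = 2.28 × 10^-3 mol, y = 7.40 × 10^-3 mol
mass of CaCO3 = 2.28 × 10^-3 × 100.09 = 0.228 g
% CaCO3 = 0.228 / 0.852 × 100 = 26.8 %

26.8 %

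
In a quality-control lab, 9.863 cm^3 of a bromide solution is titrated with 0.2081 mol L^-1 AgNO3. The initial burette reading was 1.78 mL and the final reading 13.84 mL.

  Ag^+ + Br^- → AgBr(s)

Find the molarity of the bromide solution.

0.2545 mol/L

n(AgNO3) = 0.01206 L × 0.2081 mol/L = 2.510 × 10^-3 mol
n(Br-) = 2.510 × 10^-3 mol (1:1 mole ratio)
[Br-] = 2.510 × 10^-3 mol / 0.009863 L = 0.2545 mol/L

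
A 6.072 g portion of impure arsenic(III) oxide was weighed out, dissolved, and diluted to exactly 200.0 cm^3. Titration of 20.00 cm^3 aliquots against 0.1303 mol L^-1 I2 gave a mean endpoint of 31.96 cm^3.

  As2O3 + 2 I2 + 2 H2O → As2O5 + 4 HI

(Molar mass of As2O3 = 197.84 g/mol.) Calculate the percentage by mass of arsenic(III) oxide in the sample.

67.84 %

n(I2) per titration = 0.03196 × 0.1303 = 4.164 × 10^-3 mol
From the 1:2 ratio, n(As2O3) in each aliquot = 1/2 × 4.164 × 10^-3 = 2.082 × 10^-3 mol
n(As2O3) in the whole flask = 2.082 × 10^-3 × 200.0/20.00 = 0.02082 mol
mass of As2O3 = 0.02082 × 197.84 = 4.119 g
% As2O3 = 4.119 / 6.072 × 100 = 67.84 %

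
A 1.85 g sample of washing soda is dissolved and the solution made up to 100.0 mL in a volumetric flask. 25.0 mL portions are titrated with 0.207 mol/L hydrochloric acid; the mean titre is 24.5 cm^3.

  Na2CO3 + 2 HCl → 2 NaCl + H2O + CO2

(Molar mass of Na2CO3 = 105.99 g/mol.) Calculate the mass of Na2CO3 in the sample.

1.08 g

n(HCl) per titration = 0.0245 × 0.207 = 5.07 × 10^-3 mol
From the 1:2 ratio, n(Na2CO3) in each aliquot = 1/2 × 5.07 × 10^-3 = 2.54 × 10^-3 mol
n(Na2CO3) in the whole flask = 2.54 × 10^-3 × 100.0/25.0 = 0.0101 mol
mass of Na2CO3 = 0.0101 × 105.99 = 1.08 g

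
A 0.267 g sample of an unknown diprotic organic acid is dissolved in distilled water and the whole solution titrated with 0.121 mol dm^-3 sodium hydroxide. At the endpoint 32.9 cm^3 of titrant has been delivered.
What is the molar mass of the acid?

134 g/mol

n(NaOH) = 0.0329 L × 0.121 mol/L = 3.98 × 10^-3 mol
From the 1:2 ratio, n(H2A) = 1/2 × 3.98 × 10^-3 = 1.99 × 10^-3 mol
M = m / n = 0.267 g / 1.99 × 10^-3 mol = 134 g/mol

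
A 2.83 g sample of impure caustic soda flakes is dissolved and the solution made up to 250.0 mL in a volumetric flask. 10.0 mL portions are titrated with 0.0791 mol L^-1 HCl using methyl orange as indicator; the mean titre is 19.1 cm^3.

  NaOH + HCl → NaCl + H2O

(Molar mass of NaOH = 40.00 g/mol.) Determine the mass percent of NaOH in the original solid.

n(HCl) per titration = 0.0191 × 0.0791 = 1.51 × 10^-3 mol
n(NaOH) in each aliquot = 1.51 × 10^-3 mol (1:1 ratio)
n(NaOH) in the whole flask = 1.51 × 10^-3 × 250.0/10.0 = 0.0378 mol
mass of NaOH = 0.0378 × 40.00 = 1.51 g
% NaOH = 1.51 / 2.83 × 100 = 53.4 %

53.4 %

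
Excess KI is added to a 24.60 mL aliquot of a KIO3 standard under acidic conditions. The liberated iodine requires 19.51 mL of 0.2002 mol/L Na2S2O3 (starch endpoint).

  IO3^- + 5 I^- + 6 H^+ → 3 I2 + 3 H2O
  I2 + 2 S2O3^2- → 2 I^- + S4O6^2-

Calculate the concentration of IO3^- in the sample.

0.02646 mol/L

n(S2O3^2-) = 0.01951 × 0.2002 = 3.906 × 10^-3 mol
n(I2) = n(S2O3^2-)/2 = 1.953 × 10^-3 mol
From the 1:3 ratio, n(IO3^-) in the aliquot = 1/3 × 1.953 × 10^-3 = 6.510 × 10^-4 mol
[IO3^-] = 6.510 × 10^-4 / 0.02460 = 0.02646 mol/L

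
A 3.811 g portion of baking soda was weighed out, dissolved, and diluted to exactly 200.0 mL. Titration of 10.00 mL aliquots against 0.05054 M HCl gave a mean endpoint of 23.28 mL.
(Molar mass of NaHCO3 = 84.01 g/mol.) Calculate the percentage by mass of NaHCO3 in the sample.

51.87 %

NaHCO3 + HCl → NaCl + H2O + CO2
n(HCl) per titration = 0.02328 × 0.05054 = 1.177 × 10^-3 mol
n(NaHCO3) in each aliquot = 1.177 × 10^-3 mol (1:1 ratio)
n(NaHCO3) in the whole flask = 1.177 × 10^-3 × 200.0/10.00 = 0.02353 mol
mass of NaHCO3 = 0.02353 × 84.01 = 1.977 g
% NaHCO3 = 1.977 / 3.811 × 100 = 51.87 %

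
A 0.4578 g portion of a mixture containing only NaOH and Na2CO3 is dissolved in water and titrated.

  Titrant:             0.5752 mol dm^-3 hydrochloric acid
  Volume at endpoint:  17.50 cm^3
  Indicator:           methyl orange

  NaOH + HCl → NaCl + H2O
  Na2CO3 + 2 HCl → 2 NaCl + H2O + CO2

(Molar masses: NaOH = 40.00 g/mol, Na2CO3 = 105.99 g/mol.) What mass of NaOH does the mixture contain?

0.2329 g

n(HCl) = 0.01750 × 0.5752 = 0.01007 mol
Let x = n(NaOH), y = n(Na2CO3).
Titrant: 1x + 2y = 0.01007;  mass: 40.00x + 105.99y = 0.4578
Solving, x = 5.821 × 10^-3 mol, y = 2.122 × 10^-3 mol
mass of NaOH = 5.821 × 10^-3 × 40.00 = 0.2329 g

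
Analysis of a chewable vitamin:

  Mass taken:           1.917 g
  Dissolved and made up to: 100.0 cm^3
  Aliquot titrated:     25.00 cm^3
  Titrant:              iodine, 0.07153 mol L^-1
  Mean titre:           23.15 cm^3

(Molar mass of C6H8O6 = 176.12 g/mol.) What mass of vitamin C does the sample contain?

1.167 g

C6H8O6 + I2 → C6H6O6 + 2 HI
n(I2) per titration = 0.02315 × 0.07153 = 1.656 × 10^-3 mol
n(C6H8O6) in each aliquot = 1.656 × 10^-3 mol (1:1 ratio)
n(C6H8O6) in the whole flask = 1.656 × 10^-3 × 100.0/25.00 = 6.624 × 10^-3 mol
mass of C6H8O6 = 6.624 × 10^-3 × 176.12 = 1.167 g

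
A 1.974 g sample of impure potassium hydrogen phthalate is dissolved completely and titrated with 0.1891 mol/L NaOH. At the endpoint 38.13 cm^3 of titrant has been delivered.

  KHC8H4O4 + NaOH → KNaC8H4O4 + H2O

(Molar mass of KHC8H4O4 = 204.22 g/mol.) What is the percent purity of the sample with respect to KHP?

n(NaOH) = 0.03813 L × 0.1891 mol/L = 7.210 × 10^-3 mol
n(KHC8H4O4) = 7.210 × 10^-3 mol (1:1 ratio)
mass of KHC8H4O4 = 7.210 × 10^-3 × 204.22 g/mol = 1.473 g
% KHC8H4O4 = 1.473 / 1.974 × 100 = 74.59 %

74.59 %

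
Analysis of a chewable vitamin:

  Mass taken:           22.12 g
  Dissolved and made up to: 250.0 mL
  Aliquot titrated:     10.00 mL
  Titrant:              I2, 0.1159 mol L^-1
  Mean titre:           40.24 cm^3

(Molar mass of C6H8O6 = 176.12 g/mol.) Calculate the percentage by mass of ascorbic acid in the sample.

92.83 %

C6H8O6 + I2 → C6H6O6 + 2 HI
n(I2) per titration = 0.04024 × 0.1159 = 4.664 × 10^-3 mol
n(C6H8O6) in each aliquot = 4.664 × 10^-3 mol (1:1 ratio)
n(C6H8O6) in the whole flask = 4.664 × 10^-3 × 250.0/10.00 = 0.1166 mol
mass of C6H8O6 = 0.1166 × 176.12 = 20.53 g
% C6H8O6 = 20.53 / 22.12 × 100 = 92.83 %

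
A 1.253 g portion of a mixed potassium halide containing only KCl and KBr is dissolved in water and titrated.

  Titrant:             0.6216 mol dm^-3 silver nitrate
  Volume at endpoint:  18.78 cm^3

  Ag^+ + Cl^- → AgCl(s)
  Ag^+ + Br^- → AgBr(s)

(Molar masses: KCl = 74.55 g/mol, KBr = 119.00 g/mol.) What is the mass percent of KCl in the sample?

n(AgNO3) = 0.01878 × 0.6216 = 0.01167 mol
Let x = n(KCl), y = n(KBr).
Titrant: 1x + 1y = 0.01167;  mass: 74.55x + 119.00y = 1.253
Solving, x = 3.063 × 10^-3 mol, y = 8.610 × 10^-3 mol
mass of KCl = 3.063 × 10^-3 × 74.55 = 0.2284 g
% KCl = 0.2284 / 1.253 × 100 = 18.23 %

18.23 %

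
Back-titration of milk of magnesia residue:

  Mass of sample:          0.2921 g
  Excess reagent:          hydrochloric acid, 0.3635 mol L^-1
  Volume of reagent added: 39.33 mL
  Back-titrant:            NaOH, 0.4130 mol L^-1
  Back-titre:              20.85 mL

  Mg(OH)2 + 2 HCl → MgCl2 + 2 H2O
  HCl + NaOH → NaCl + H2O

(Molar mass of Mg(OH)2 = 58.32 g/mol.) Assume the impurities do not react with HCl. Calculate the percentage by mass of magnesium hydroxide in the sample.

n(HCl) added = 0.03933 × 0.3635 = 0.01430 mol
n(NaOH) used in back-titration = 0.02085 × 0.4130 = 8.611 × 10^-3 mol
n(HCl) left over = 8.611 × 10^-3 mol (1:1 ratio)
n(HCl) consumed by analyte = 0.01430 − 8.611 × 10^-3 = 5.685 × 10^-3 mol
From the 1:2 ratio, n(Mg(OH)2) = 1/2 × 5.685 × 10^-3 = 2.843 × 10^-3 mol
mass of Mg(OH)2 = 2.843 × 10^-3 × 58.32 = 0.1658 g
% Mg(OH)2 = 0.1658 / 0.2921 × 100 = 56.76 %

56.76 %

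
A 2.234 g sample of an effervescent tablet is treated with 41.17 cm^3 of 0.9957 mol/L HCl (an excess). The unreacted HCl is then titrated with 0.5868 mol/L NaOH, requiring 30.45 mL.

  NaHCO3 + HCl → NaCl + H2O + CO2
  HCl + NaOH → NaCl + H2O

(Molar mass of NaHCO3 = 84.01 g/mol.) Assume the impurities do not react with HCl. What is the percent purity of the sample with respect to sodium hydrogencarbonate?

n(HCl) added = 0.04117 × 0.9957 = 0.04099 mol
n(NaOH) used in back-titration = 0.03045 × 0.5868 = 0.01787 mol
n(HCl) left over = 0.01787 mol (1:1 ratio)
n(HCl) consumed by analyte = 0.04099 − 0.01787 = 0.02312 mol
n(NaHCO3) = 0.02312 mol (1:1 ratio)
mass of NaHCO3 = 0.02312 × 84.01 = 1.943 g
% NaHCO3 = 1.943 / 2.234 × 100 = 86.96 %

86.96 %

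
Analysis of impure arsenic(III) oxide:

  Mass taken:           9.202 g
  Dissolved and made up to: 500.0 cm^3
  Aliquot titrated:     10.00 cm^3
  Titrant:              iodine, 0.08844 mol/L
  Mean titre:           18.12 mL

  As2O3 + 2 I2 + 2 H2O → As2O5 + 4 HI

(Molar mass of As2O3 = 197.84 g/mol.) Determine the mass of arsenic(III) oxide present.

n(I2) per titration = 0.01812 × 0.08844 = 1.603 × 10^-3 mol
From the 1:2 ratio, n(As2O3) in each aliquot = 1/2 × 1.603 × 10^-3 = 8.013 × 10^-4 mol
n(As2O3) in the whole flask = 8.013 × 10^-4 × 500.0/10.00 = 0.04006 mol
mass of As2O3 = 0.04006 × 197.84 = 7.926 g

7.926 g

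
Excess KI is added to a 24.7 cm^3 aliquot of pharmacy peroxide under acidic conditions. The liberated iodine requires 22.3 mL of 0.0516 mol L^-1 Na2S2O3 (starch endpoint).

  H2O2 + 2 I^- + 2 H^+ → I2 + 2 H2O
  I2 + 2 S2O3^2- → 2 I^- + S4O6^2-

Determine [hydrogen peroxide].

n(S2O3^2-) = 0.0223 × 0.0516 = 1.15 × 10^-3 mol
n(I2) = n(S2O3^2-)/2 = 5.75 × 10^-4 mol
n(H2O2) in the aliquot = 5.75 × 10^-4 mol (1:1 ratio)
[H2O2] = 5.75 × 10^-4 / 0.0247 = 0.0233 mol/L

0.0233 mol/L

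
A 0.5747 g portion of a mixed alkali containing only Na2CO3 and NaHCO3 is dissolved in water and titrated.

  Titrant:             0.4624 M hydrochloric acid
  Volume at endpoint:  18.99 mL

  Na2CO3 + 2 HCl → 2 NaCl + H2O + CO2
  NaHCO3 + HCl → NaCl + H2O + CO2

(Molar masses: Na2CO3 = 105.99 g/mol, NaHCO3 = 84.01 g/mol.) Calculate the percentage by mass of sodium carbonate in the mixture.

48.46 %

n(HCl) = 0.01899 × 0.4624 = 8.781 × 10^-3 mol
Let x = n(Na2CO3), y = n(NaHCO3).
Titrant: 2x + 1y = 8.781 × 10^-3;  mass: 105.99x + 84.01y = 0.5747
Solving, x = 2.628 × 10^-3 mol, y = 3.526 × 10^-3 mol
mass of Na2CO3 = 2.628 × 10^-3 × 105.99 = 0.2785 g
% Na2CO3 = 0.2785 / 0.5747 × 100 = 48.46 %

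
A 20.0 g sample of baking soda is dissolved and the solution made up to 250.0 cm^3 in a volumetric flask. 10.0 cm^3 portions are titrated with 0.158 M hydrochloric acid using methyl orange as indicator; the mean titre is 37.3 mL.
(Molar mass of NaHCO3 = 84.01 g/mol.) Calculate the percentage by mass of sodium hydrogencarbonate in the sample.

61.9 %

NaHCO3 + HCl → NaCl + H2O + CO2
n(HCl) per titration = 0.0373 × 0.158 = 5.89 × 10^-3 mol
n(NaHCO3) in each aliquot = 5.89 × 10^-3 mol (1:1 ratio)
n(NaHCO3) in the whole flask = 5.89 × 10^-3 × 250.0/10.0 = 0.147 mol
mass of NaHCO3 = 0.147 × 84.01 = 12.4 g
% NaHCO3 = 12.4 / 20.0 × 100 = 61.9 %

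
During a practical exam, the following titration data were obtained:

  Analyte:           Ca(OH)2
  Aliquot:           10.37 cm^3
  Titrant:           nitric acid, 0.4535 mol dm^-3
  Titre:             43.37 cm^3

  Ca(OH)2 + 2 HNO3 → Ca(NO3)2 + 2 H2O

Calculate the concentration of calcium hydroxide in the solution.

n(HNO3) = 0.04337 L × 0.4535 mol/L = 0.01967 mol
From the 1:2 mole ratio, n(Ca(OH)2) = 1/2 × 0.01967 = 9.834 × 10^-3 mol
[Ca(OH)2] = 9.834 × 10^-3 mol / 0.01037 L = 0.9483 mol/L

0.9483 mol/L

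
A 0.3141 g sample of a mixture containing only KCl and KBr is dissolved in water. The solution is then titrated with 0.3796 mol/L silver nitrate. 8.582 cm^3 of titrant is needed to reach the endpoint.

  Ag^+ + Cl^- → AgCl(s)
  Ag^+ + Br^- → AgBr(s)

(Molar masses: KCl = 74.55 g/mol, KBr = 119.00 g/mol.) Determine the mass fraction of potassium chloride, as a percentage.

39.28 %

n(AgNO3) = 0.008582 × 0.3796 = 3.258 × 10^-3 mol
Let x = n(KCl), y = n(KBr).
Titrant: 1x + 1y = 3.258 × 10^-3;  mass: 74.55x + 119.00y = 0.3141
Solving, x = 1.655 × 10^-3 mol, y = 1.603 × 10^-3 mol
mass of KCl = 1.655 × 10^-3 × 74.55 = 0.1234 g
% KCl = 0.1234 / 0.3141 × 100 = 39.28 %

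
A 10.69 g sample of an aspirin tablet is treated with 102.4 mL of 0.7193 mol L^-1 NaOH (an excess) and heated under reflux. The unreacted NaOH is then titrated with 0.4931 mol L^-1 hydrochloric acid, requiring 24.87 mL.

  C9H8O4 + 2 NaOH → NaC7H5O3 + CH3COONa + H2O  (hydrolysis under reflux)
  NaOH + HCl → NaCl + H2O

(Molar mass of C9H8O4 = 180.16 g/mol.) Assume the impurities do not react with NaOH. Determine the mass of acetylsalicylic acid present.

5.530 g

n(NaOH) added = 0.1024 × 0.7193 = 0.07366 mol
n(HCl) used in back-titration = 0.02487 × 0.4931 = 0.01226 mol
n(NaOH) left over = 0.01226 mol (1:1 ratio)
n(NaOH) consumed by analyte = 0.07366 − 0.01226 = 0.06139 mol
From the 1:2 ratio, n(C9H8O4) = 1/2 × 0.06139 = 0.03070 mol
mass of C9H8O4 = 0.03070 × 180.16 = 5.530 g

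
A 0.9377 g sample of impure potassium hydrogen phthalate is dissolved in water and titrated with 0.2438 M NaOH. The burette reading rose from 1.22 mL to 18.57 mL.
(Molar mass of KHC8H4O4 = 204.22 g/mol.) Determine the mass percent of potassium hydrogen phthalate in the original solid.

KHC8H4O4 + NaOH → KNaC8H4O4 + H2O
n(NaOH) = 0.01735 L × 0.2438 mol/L = 4.230 × 10^-3 mol
n(KHC8H4O4) = 4.230 × 10^-3 mol (1:1 ratio)
mass of KHC8H4O4 = 4.230 × 10^-3 × 204.22 g/mol = 0.8638 g
% KHC8H4O4 = 0.8638 / 0.9377 × 100 = 92.12 %

92.12 %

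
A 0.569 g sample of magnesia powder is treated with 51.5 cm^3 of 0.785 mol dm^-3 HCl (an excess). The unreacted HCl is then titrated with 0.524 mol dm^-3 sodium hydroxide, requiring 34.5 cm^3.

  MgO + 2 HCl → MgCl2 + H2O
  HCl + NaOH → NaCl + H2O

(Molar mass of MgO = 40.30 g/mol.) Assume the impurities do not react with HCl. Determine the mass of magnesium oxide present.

n(HCl) added = 0.0515 × 0.785 = 0.0404 mol
n(NaOH) used in back-titration = 0.0345 × 0.524 = 0.0181 mol
n(HCl) left over = 0.0181 mol (1:1 ratio)
n(HCl) consumed by analyte = 0.0404 − 0.0181 = 0.0223 mol
From the 1:2 ratio, n(MgO) = 1/2 × 0.0223 = 0.0112 mol
mass of MgO = 0.0112 × 40.30 = 0.450 g

0.450 g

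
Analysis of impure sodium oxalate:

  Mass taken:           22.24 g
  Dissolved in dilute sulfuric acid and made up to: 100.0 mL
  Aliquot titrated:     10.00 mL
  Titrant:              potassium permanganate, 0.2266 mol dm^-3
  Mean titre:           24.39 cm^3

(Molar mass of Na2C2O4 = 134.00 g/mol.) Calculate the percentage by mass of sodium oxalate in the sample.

2 MnO4^- + 5 C2O4^2- + 16 H^+ → 2 Mn^2+ + 10 CO2 + 8 H2O
n(KMnO4) per titration = 0.02439 × 0.2266 = 5.527 × 10^-3 mol
From the 5:2 ratio, n(Na2C2O4) in each aliquot = 5/2 × 5.527 × 10^-3 = 0.01382 mol
n(Na2C2O4) in the whole flask = 0.01382 × 100.0/10.00 = 0.1382 mol
mass of Na2C2O4 = 0.1382 × 134.00 = 18.51 g
% Na2C2O4 = 18.51 / 22.24 × 100 = 83.25 %

83.25 %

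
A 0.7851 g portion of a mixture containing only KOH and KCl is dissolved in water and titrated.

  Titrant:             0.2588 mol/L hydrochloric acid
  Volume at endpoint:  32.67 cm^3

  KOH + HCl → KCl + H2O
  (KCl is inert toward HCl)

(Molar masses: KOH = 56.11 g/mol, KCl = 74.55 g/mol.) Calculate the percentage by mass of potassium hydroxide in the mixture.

n(HCl) = 0.03267 × 0.2588 = 8.455 × 10^-3 mol
Let x = n(KOH), y = n(KCl).
Titrant: 1x = 8.455 × 10^-3;  mass: 56.11x + 74.55y = 0.7851
Solving, x = 8.455 × 10^-3 mol, y = 4.168 × 10^-3 mol
mass of KOH = 8.455 × 10^-3 × 56.11 = 0.4744 g
% KOH = 0.4744 / 0.7851 × 100 = 60.43 %

60.43 %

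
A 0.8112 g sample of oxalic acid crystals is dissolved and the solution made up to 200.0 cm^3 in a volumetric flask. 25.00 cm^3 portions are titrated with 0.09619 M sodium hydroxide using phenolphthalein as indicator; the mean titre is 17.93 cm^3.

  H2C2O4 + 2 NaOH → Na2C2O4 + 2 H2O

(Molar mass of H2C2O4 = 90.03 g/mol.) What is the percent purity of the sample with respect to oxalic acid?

n(NaOH) per titration = 0.01793 × 0.09619 = 1.725 × 10^-3 mol
From the 1:2 ratio, n(H2C2O4) in each aliquot = 1/2 × 1.725 × 10^-3 = 8.623 × 10^-4 mol
n(H2C2O4) in the whole flask = 8.623 × 10^-4 × 200.0/25.00 = 6.899 × 10^-3 mol
mass of H2C2O4 = 6.899 × 10^-3 × 90.03 = 0.6211 g
% H2C2O4 = 0.6211 / 0.8112 × 100 = 76.56 %

76.56 %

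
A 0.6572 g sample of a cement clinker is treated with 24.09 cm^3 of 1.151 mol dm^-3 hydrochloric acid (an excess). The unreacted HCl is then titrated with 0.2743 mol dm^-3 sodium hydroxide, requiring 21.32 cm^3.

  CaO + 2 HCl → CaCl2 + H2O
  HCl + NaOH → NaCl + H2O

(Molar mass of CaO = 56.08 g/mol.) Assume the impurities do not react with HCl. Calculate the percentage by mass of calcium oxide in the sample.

n(HCl) added = 0.02409 × 1.151 = 0.02773 mol
n(NaOH) used in back-titration = 0.02132 × 0.2743 = 5.848 × 10^-3 mol
n(HCl) left over = 5.848 × 10^-3 mol (1:1 ratio)
n(HCl) consumed by analyte = 0.02773 − 5.848 × 10^-3 = 0.02188 mol
From the 1:2 ratio, n(CaO) = 1/2 × 0.02188 = 0.01094 mol
mass of CaO = 0.01094 × 56.08 = 0.6135 g
% CaO = 0.6135 / 0.6572 × 100 = 93.35 %

93.35 %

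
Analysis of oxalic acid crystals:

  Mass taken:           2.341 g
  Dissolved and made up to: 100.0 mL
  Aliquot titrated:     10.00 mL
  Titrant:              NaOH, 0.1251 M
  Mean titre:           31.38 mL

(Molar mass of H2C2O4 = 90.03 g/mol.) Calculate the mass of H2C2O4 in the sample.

H2C2O4 + 2 NaOH → Na2C2O4 + 2 H2O
n(NaOH) per titration = 0.03138 × 0.1251 = 3.926 × 10^-3 mol
From the 1:2 ratio, n(H2C2O4) in each aliquot = 1/2 × 3.926 × 10^-3 = 1.963 × 10^-3 mol
n(H2C2O4) in the whole flask = 1.963 × 10^-3 × 100.0/10.00 = 0.01963 mol
mass of H2C2O4 = 0.01963 × 90.03 = 1.767 g

1.767 g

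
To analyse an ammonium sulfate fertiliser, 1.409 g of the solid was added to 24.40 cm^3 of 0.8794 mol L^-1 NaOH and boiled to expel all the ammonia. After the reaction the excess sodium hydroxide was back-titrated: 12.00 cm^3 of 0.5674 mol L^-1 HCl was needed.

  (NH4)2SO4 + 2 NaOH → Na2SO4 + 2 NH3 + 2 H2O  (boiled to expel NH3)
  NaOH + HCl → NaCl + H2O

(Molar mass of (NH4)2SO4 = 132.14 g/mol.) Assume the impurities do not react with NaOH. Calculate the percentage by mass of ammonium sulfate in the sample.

68.69 %

n(NaOH) added = 0.02440 × 0.8794 = 0.02146 mol
n(HCl) used in back-titration = 0.01200 × 0.5674 = 6.809 × 10^-3 mol
n(NaOH) left over = 6.809 × 10^-3 mol (1:1 ratio)
n(NaOH) consumed by analyte = 0.02146 − 6.809 × 10^-3 = 0.01465 mol
From the 1:2 ratio, n((NH4)2SO4) = 1/2 × 0.01465 = 7.324 × 10^-3 mol
mass of (NH4)2SO4 = 7.324 × 10^-3 × 132.14 = 0.9678 g
% (NH4)2SO4 = 0.9678 / 1.409 × 100 = 68.69 %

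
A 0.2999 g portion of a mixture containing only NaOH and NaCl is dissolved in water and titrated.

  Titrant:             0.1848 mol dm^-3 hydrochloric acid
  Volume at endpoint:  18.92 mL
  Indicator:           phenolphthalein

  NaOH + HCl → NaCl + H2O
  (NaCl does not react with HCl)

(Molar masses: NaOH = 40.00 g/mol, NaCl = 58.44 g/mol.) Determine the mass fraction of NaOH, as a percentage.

n(HCl) = 0.01892 × 0.1848 = 3.496 × 10^-3 mol
Let x = n(NaOH), y = n(NaCl).
Titrant: 1x = 3.496 × 10^-3;  mass: 40.00x + 58.44y = 0.2999
Solving, x = 3.496 × 10^-3 mol, y = 2.739 × 10^-3 mol
mass of NaOH = 3.496 × 10^-3 × 40.00 = 0.1399 g
% NaOH = 0.1399 / 0.2999 × 100 = 46.63 %

46.63 %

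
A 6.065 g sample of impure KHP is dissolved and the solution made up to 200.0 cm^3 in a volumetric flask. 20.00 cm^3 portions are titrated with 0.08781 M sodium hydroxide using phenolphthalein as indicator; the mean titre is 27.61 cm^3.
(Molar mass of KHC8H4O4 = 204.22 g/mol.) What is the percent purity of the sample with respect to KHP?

81.64 %

KHC8H4O4 + NaOH → KNaC8H4O4 + H2O
n(NaOH) per titration = 0.02761 × 0.08781 = 2.424 × 10^-3 mol
n(KHC8H4O4) in each aliquot = 2.424 × 10^-3 mol (1:1 ratio)
n(KHC8H4O4) in the whole flask = 2.424 × 10^-3 × 200.0/20.00 = 0.02424 mol
mass of KHC8H4O4 = 0.02424 × 204.22 = 4.951 g
% KHC8H4O4 = 4.951 / 6.065 × 100 = 81.64 %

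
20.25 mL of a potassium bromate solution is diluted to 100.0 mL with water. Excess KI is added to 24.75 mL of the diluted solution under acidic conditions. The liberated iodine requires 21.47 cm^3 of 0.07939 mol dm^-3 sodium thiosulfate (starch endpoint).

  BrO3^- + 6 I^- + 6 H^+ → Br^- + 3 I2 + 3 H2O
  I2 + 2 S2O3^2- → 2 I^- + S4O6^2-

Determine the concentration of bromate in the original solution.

0.05668 mol/L

n(S2O3^2-) = 0.02147 × 0.07939 = 1.705 × 10^-3 mol
n(I2) = n(S2O3^2-)/2 = 8.523 × 10^-4 mol
From the 1:3 ratio, n(BrO3^-) in the aliquot = 1/3 × 8.523 × 10^-4 = 2.841 × 10^-4 mol
[BrO3^-]_dilute = 2.841 × 10^-4 / 0.02475 = 0.01148 mol/L
[BrO3^-]_original = 0.01148 × 100.0/20.25 = 0.05668 mol/L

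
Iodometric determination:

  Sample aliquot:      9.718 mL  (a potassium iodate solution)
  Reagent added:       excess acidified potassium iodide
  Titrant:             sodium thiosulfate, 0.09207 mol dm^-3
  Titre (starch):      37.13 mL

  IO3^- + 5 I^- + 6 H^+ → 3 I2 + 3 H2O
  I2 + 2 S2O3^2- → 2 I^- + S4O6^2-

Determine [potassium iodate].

0.05863 mol/L

n(S2O3^2-) = 0.03713 × 0.09207 = 3.419 × 10^-3 mol
n(I2) = n(S2O3^2-)/2 = 1.709 × 10^-3 mol
From the 1:3 ratio, n(IO3^-) in the aliquot = 1/3 × 1.709 × 10^-3 = 5.698 × 10^-4 mol
[IO3^-] = 5.698 × 10^-4 / 0.009718 = 0.05863 mol/L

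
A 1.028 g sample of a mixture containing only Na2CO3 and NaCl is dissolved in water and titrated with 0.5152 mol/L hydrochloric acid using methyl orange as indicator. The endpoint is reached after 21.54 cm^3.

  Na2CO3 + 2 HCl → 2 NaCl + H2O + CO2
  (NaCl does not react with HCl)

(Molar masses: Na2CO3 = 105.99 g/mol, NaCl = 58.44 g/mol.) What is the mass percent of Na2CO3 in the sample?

n(HCl) = 0.02154 × 0.5152 = 0.01110 mol
Let x = n(Na2CO3), y = n(NaCl).
Titrant: 2x = 0.01110;  mass: 105.99x + 58.44y = 1.028
Solving, x = 5.549 × 10^-3 mol, y = 7.527 × 10^-3 mol
mass of Na2CO3 = 5.549 × 10^-3 × 105.99 = 0.5881 g
% Na2CO3 = 0.5881 / 1.028 × 100 = 57.21 %

57.21 %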